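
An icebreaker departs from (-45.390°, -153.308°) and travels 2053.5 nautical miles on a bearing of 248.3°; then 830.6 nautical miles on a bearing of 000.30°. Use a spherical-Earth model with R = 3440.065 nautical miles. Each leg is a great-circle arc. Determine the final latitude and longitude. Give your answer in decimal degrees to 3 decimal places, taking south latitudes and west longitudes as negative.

latitude -33.452°, longitude 156.430°

Apply the spherical direct solution leg by leg, carrying full precision between legs.
Leg 1: from (-45.390°, -153.308°), δ = 2053.5/3440.065 = 0.596936 rad, θ = 248.3° → φ = -47.286°, λ = 156.344°.
Leg 2: from (-47.286°, 156.344°), δ = 830.6/3440.065 = 0.241449 rad, θ = 0.3° → φ = -33.452°, λ = 156.430°.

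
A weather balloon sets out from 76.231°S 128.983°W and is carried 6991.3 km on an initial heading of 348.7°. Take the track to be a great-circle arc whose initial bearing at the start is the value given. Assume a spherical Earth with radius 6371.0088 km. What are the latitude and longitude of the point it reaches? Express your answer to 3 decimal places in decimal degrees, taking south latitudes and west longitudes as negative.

Central angle δ = d/R = 1.097362 rad.
Start latitude φ₁ = -1.330482 rad; initial bearing θ = 6.085963 rad.
Destination latitude: φ₂ = arcsin( sin φ₁ cos δ + cos φ₁ sin δ cos θ ) = arcsin(-0.235121) = -13.599°.
Δλ = atan2( sin θ sin δ cos φ₁ , cos δ − sin φ₁ sin φ₂ ) = atan2(-0.041507, 0.227582) = -0.180400 rad = -10.336°.
Hence λ₂ = -128.983° + -10.336° = -139.319°.

latitude -13.599°, longitude -139.319°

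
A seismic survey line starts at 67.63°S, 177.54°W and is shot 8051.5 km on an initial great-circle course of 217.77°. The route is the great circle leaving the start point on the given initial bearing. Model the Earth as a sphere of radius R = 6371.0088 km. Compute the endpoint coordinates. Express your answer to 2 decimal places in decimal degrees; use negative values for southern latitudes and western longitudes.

latitude -34.49°, longitude 47.56°

Central angle δ = d/R = 1.263772 rad.
With φ₁ = -67.63° = -1.180366 rad and θ = 217.77° = 3.800804 rad:
Applying the spherical law of cosines for sides, sin φ₂ = sin φ₁ cos δ + cos φ₁ sin δ cos θ = -0.566256, so φ₂ = -34.49°.
Then Δλ = atan2(-0.222206, -0.221419) = -2.354421 rad, from sin θ sin δ cos φ₁ over cos δ − sin φ₁ sin φ₂.
λ₂ = -177.54° + -134.90° = -312.44°, normalized to (−180°, 180°] → 47.56°.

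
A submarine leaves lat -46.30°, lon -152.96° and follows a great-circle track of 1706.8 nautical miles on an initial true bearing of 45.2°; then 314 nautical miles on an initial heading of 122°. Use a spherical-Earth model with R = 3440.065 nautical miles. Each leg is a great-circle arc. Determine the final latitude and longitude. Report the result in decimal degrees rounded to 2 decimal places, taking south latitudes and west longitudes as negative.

Apply the spherical direct solution leg by leg, carrying full precision between legs.
Leg 1: from (-46.30°, -152.96°), δ = 1706.8/3440.065 = 0.496153 rad, θ = 45.2° → φ = -23.83°, λ = -131.29°.
Leg 2: from (-23.83°, -131.29°), δ = 314/3440.065 = 0.091277 rad, θ = 122° → φ = -26.52°, λ = -126.33°.

latitude -26.52°, longitude -126.33°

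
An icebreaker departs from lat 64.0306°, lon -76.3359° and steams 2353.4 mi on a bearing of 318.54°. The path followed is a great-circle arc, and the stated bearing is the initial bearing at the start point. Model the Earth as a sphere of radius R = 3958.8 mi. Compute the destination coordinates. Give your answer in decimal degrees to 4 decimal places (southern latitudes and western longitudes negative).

The arc subtends δ = 2353.4/3958.8 = 0.594473 rad at the centre.
Converting: φ₁ = 1.117545 rad, θ = 5.559572 rad.
sin φ₂ = sin φ₁ cos δ + cos φ₁ sin δ cos θ = (0.899028)(0.828444) + (0.437891)(0.560072)(0.749418) = 0.928589
φ₂ = asin(0.928589) = 1.190594 rad = 68.2160°.
Then Δλ = atan2(-0.162380, -0.006384) = -1.610093 rad, from sin θ sin δ cos φ₁ over cos δ − sin φ₁ sin φ₂.
λ₂ = λ₁ + Δλ = -168.5874°.

latitude 68.2160°, longitude -168.5874°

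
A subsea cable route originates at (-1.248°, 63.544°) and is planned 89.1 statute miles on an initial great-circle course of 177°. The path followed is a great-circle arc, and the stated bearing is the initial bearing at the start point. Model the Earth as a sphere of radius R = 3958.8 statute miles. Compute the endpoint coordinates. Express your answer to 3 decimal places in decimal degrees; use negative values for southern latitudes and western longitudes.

latitude -2.536°, longitude 63.612°

Central angle δ = d/R = 0.022507 rad.
Converting: φ₁ = -0.021782 rad, θ = 3.089233 rad.
Destination latitude: φ₂ = arcsin( sin φ₁ cos δ + cos φ₁ sin δ cos θ ) = arcsin(-0.044243) = -2.536°.
Then Δλ = atan2(0.001178, 0.998783) = 0.001179 rad, from sin θ sin δ cos φ₁ over cos δ − sin φ₁ sin φ₂.
λ₂ = 63.544° + 0.068° = 63.612°.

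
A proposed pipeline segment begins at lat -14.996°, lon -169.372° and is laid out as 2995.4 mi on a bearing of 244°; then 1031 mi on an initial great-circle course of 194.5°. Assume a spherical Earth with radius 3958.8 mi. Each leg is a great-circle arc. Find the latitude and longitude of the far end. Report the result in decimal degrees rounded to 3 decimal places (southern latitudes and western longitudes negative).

latitude -42.965°, longitude 140.920°

Apply the spherical direct solution leg by leg, carrying full precision between legs.
Leg 1: from (-14.996°, -169.372°), δ = 2995.4/3958.8 = 0.756643 rad, θ = 244° → φ = -28.609°, λ = 145.974°.
Leg 2: from (-28.609°, 145.974°), δ = 1031/3958.8 = 0.260432 rad, θ = 194.5° → φ = -42.965°, λ = 140.920°.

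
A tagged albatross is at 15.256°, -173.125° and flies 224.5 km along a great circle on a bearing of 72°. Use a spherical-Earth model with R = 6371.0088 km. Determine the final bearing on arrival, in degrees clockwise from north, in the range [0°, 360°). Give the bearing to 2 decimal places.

final bearing 72.54°

δ = 224.5/6371.0088 = 0.035238 rad (2.0190°).
Start latitude φ₁ = 0.266267 rad; initial bearing θ = 1.256637 rad.
sin φ₂ = sin φ₁ cos δ + cos φ₁ sin δ cos θ = (0.263132)(0.999379) + (0.964760)(0.035230)(0.309017) = 0.273472
φ₂ = asin(0.273472) = 0.277001 rad = 15.871°.
For the longitude increment, Δλ = atan2( sin θ sin δ cos φ₁, cos δ − sin φ₁ sin φ₂ ) = atan2(0.032325, 0.927420) = 1.996°.
λ₂ = λ₁ + Δλ = -171.129°.
The forward bearing on arrival equals the back-azimuth from the destination plus 180°.
Back-azimuth from P₂ (15.87°, -171.13°) to P₁ (15.26°, -173.12°), with Δλ' = λ₁ − λ₂ = -2.00°: atan2( sin Δλ' cos φ₁ , cos φ₂ sin φ₁ − sin φ₂ cos φ₁ cos Δλ' ) = 252.54°.
Final bearing = (252.54° + 180°) mod 360° = 72.54°.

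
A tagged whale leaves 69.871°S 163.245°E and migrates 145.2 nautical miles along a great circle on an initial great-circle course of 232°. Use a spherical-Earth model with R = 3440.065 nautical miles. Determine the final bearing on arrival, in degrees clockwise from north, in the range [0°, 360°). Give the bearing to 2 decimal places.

final bearing 237.61°

Angular distance δ = d/R = 145.2 / 3440.065 = 0.042209 rad.
Converting: φ₁ = -1.219479 rad, θ = 4.049164 rad.
sin φ₂ = sin φ₁ cos δ + cos φ₁ sin δ cos θ = (-0.938920)(0.999109) + (0.344135)(0.042196)(-0.615661) = -0.947024
φ₂ = asin(-0.947024) = -1.243839 rad = -71.267°.
Δλ = atan2( sin θ sin δ cos φ₁ , cos δ − sin φ₁ sin φ₂ ) = atan2(-0.011443, 0.109929) = -0.103719 rad = -5.943°.
λ₂ = 163.245° + -5.943° = 157.302°.
The forward bearing on arrival equals the back-azimuth from the destination plus 180°.
Back-azimuth from P₂ (-71.27°, 157.30°) to P₁ (-69.87°, 163.25°), with Δλ' = λ₁ − λ₂ = 5.94°: atan2( sin Δλ' cos φ₁ , cos φ₂ sin φ₁ − sin φ₂ cos φ₁ cos Δλ' ) = 57.61°.
Final bearing = (57.61° + 180°) mod 360° = 237.61°.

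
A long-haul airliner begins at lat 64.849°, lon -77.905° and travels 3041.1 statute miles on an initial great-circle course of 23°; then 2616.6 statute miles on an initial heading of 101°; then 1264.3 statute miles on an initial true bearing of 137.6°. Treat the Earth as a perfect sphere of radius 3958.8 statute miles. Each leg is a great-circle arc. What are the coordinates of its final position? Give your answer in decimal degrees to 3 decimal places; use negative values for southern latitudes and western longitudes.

latitude 28.655°, longitude 126.873°

Apply the spherical direct solution leg by leg, carrying full precision between legs.
Leg 1: from (64.849°, -77.905°), δ = 3041.1/3958.8 = 0.768187 rad, θ = 23° → φ = 67.342°, λ = 57.286°.
Leg 2: from (67.342°, 57.286°), δ = 2616.6/3958.8 = 0.660958 rad, θ = 101° → φ = 43.106°, λ = 112.912°.
Leg 3: from (43.106°, 112.912°), δ = 1264.3/3958.8 = 0.319364 rad, θ = 137.6° → φ = 28.655°, λ = 126.873°.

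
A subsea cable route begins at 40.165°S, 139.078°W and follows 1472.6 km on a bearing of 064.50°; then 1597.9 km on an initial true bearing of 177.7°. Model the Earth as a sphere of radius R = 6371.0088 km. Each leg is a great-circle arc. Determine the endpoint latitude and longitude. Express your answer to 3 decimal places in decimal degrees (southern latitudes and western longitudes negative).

latitude -47.893°, longitude -123.864°

Apply the spherical direct solution leg by leg, carrying full precision between legs.
Leg 1: from (-40.165°, -139.078°), δ = 1472.6/6371.0088 = 0.231141 rad, θ = 64.5° → φ = -33.537°, λ = -124.715°.
Leg 2: from (-33.537°, -124.715°), δ = 1597.9/6371.0088 = 0.250808 rad, θ = 177.7° → φ = -47.893°, λ = -123.864°.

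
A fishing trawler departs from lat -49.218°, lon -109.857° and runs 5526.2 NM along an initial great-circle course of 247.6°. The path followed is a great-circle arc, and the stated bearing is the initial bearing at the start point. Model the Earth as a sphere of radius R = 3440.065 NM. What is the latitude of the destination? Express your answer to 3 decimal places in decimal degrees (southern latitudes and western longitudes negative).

The arc subtends δ = 5526.2/3440.065 = 1.606423 rad at the centre.
With φ₁ = -49.218° = -0.859016 rad and θ = 247.6° = 4.321435 rad:
Destination latitude: φ₂ = arcsin( sin φ₁ cos δ + cos φ₁ sin δ cos θ ) = arcsin(-0.221780) = -12.814°.
Δλ = atan2( sin θ sin δ cos φ₁ , cos δ − sin φ₁ sin φ₂ ) = atan2(-0.603514, -0.203551) = -1.896091 rad = -108.638°.
λ₂ = -109.857° + -108.638° = -218.495°, normalized to (−180°, 180°] → 141.505°.

latitude -12.814°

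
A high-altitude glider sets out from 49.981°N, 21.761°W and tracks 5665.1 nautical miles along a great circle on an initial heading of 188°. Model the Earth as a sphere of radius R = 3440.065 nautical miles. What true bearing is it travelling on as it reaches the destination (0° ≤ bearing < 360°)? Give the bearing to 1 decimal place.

Central angle δ = d/R = 1.646800 rad.
With φ₁ = 49.981° = 0.872333 rad and θ = 188° = 3.281219 rad:
Destination latitude: φ₂ = arcsin( sin φ₁ cos δ + cos φ₁ sin δ cos θ ) = arcsin(-0.693095) = -43.876°.
For the longitude increment, Δλ = atan2( sin θ sin δ cos φ₁, cos δ − sin φ₁ sin φ₂ ) = atan2(-0.089236, 0.454863) = -11.099°.
λ₂ = -21.761° + -11.099° = -32.860°.
The forward bearing on arrival equals the back-azimuth from the destination plus 180°.
Back-azimuth from P₂ (-43.9°, -32.9°) to P₁ (50.0°, -21.8°), with Δλ' = λ₁ − λ₂ = 11.1°: atan2( sin Δλ' cos φ₁ , cos φ₂ sin φ₁ − sin φ₂ cos φ₁ cos Δλ' ) = 7.1°.
Final bearing = (7.1° + 180°) mod 360° = 187.1°.

final bearing 187.1°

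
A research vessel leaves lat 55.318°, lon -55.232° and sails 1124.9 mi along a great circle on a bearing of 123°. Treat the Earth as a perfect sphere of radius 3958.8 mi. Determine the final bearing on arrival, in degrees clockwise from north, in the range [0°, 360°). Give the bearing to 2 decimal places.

final bearing 137.89°

δ = 1124.9/3958.8 = 0.284152 rad (16.2807°).
With φ₁ = 55.318° = 0.965481 rad and θ = 123° = 2.146755 rad:
Applying the spherical law of cosines for sides, sin φ₂ = sin φ₁ cos δ + cos φ₁ sin δ cos θ = 0.702466, so φ₂ = 44.625°.
Δλ = atan2( sin θ sin δ cos φ₁ , cos δ − sin φ₁ sin φ₂ ) = atan2(0.133786, 0.382246) = 0.336674 rad = 19.290°.
λ₂ = -55.232° + 19.290° = -35.942°.
The forward bearing on arrival equals the back-azimuth from the destination plus 180°.
Back-azimuth from P₂ (44.63°, -35.94°) to P₁ (55.32°, -55.23°), with Δλ' = λ₁ − λ₂ = -19.29°: atan2( sin Δλ' cos φ₁ , cos φ₂ sin φ₁ − sin φ₂ cos φ₁ cos Δλ' ) = 317.89°.
Final bearing = (317.89° + 180°) mod 360° = 137.89°.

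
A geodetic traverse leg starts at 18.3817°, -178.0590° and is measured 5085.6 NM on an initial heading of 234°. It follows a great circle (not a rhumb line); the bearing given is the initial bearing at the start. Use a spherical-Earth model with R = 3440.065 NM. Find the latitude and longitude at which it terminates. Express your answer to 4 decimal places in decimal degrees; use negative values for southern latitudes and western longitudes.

latitude -31.7558°, longitude 110.6095°

Angular distance δ = d/R = 5085.6 / 3440.065 = 1.478344 rad.
Start latitude φ₁ = 0.320821 rad; initial bearing θ = 4.084070 rad.
Destination latitude: φ₂ = arcsin( sin φ₁ cos δ + cos φ₁ sin δ cos θ ) = arcsin(-0.526300) = -31.7558°.
Δλ = atan2( sin θ sin δ cos φ₁ , cos δ − sin φ₁ sin φ₂ ) = atan2(-0.764460, 0.258287) = -1.244970 rad = -71.3315°.
λ₂ = -178.0590° + -71.3315° = -249.3905°, normalized to (−180°, 180°] → 110.6095°.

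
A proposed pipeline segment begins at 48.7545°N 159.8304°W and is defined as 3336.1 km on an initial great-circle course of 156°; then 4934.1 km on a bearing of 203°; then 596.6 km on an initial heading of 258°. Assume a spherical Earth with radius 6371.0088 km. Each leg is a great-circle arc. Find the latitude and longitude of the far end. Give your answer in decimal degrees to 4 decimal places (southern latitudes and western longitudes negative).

Apply the spherical direct solution leg by leg, carrying full precision between legs.
Leg 1: from (48.7545°, -159.8304°), δ = 3336.1/6371.0088 = 0.523638 rad, θ = 156° → φ = 20.4860°, λ = -147.2909°.
Leg 2: from (20.4860°, -147.2909°), δ = 4934.1/6371.0088 = 0.774461 rad, θ = 203° → φ = -20.6625°, λ = -164.2708°.
Leg 3: from (-20.6625°, -164.2708°), δ = 596.6/6371.0088 = 0.093643 rad, θ = 258° → φ = -21.6852°, λ = -169.9195°.

latitude -21.6852°, longitude -169.9195°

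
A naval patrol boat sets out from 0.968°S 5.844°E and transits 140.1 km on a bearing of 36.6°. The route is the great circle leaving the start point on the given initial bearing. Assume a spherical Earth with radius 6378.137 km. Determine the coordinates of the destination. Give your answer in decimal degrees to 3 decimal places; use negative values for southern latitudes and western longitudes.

latitude 0.042°, longitude 6.594°

The arc subtends δ = 140.1/6378.137 = 0.021966 rad at the centre.
With φ₁ = -0.968° = -0.016895 rad and θ = 36.6° = 0.638791 rad:
Destination latitude: φ₂ = arcsin( sin φ₁ cos δ + cos φ₁ sin δ cos θ ) = arcsin(0.000741) = 0.042°.
Δλ = atan2( sin θ sin δ cos φ₁ , cos δ − sin φ₁ sin φ₂ ) = atan2(0.013094, 0.999771) = 0.013096 rad = 0.750°.
λ₂ = 5.844° + 0.750° = 6.594°.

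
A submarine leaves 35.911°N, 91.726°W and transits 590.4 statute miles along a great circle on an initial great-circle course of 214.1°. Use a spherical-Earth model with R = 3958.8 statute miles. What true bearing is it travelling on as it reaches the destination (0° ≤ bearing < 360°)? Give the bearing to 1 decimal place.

final bearing 211.2°

Angular distance δ = d/R = 590.4 / 3958.8 = 0.149136 rad.
With φ₁ = 35.911° = 0.626765 rad and θ = 214.1° = 3.736750 rad:
sin φ₂ = sin φ₁ cos δ + cos φ₁ sin δ cos θ = (0.586528)(0.988900) + (0.809929)(0.148584)(-0.828060) = 0.480367
φ₂ = asin(0.480367) = 0.501073 rad = 28.709°.
Δλ = atan2( sin θ sin δ cos φ₁ , cos δ − sin φ₁ sin φ₂ ) = atan2(-0.067469, 0.707151) = -0.095121 rad = -5.450°.
Hence λ₂ = -91.726° + -5.450° = -97.176°.
The forward bearing on arrival equals the back-azimuth from the destination plus 180°.
Back-azimuth from P₂ (28.7°, -97.2°) to P₁ (35.9°, -91.7°), with Δλ' = λ₁ − λ₂ = 5.5°: atan2( sin Δλ' cos φ₁ , cos φ₂ sin φ₁ − sin φ₂ cos φ₁ cos Δλ' ) = 31.2°.
Final bearing = (31.2° + 180°) mod 360° = 211.2°.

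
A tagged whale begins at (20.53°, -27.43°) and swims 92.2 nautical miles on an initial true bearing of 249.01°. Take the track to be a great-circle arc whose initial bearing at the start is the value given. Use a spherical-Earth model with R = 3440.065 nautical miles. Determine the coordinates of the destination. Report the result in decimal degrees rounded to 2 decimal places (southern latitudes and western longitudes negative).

latitude 19.97°, longitude -28.96°

The arc subtends δ = 92.2/3440.065 = 0.026802 rad at the centre.
Converting: φ₁ = 0.358316 rad, θ = 4.346044 rad.
sin φ₂ = sin φ₁ cos δ + cos φ₁ sin δ cos θ = (0.350698)(0.999641) + (0.936489)(0.026799)(-0.358205) = 0.341582
φ₂ = asin(0.341582) = 0.348600 rad = 19.97°.
Δλ = atan2( sin θ sin δ cos φ₁ , cos δ − sin φ₁ sin φ₂ ) = atan2(-0.023431, 0.879849) = -0.026625 rad = -1.53°.
Hence λ₂ = -27.43° + -1.53° = -28.96°.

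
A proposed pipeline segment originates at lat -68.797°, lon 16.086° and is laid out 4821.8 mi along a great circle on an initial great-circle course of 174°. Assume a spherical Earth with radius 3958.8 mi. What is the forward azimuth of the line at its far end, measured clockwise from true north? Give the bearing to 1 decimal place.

Angular distance δ = d/R = 4821.8 / 3958.8 = 1.217995 rad.
With φ₁ = -68.797° = -1.200734 rad and θ = 174° = 3.036873 rad:
Applying the spherical law of cosines for sides, sin φ₂ = sin φ₁ cos δ + cos φ₁ sin δ cos θ = -0.659675, so φ₂ = -41.275°.
For the longitude increment, Δλ = atan2( sin θ sin δ cos φ₁, cos δ − sin φ₁ sin φ₂ ) = atan2(0.035477, -0.269491) = 172.501°.
λ₂ = 16.086° + 172.501° = 188.587°, normalized to (−180°, 180°] → -171.413°.
The forward bearing on arrival equals the back-azimuth from the destination plus 180°.
Back-azimuth from P₂ (-41.3°, -171.4°) to P₁ (-68.8°, 16.1°), with Δλ' = λ₁ − λ₂ = 187.5°: atan2( sin Δλ' cos φ₁ , cos φ₂ sin φ₁ − sin φ₂ cos φ₁ cos Δλ' ) = 182.9°.
Final bearing = (182.9° + 180°) mod 360° = 2.9°.

final bearing 2.9°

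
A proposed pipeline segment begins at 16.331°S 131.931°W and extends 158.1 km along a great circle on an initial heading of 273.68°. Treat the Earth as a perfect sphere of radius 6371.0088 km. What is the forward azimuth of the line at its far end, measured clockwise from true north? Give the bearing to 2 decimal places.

final bearing 274.09°

δ = 158.1/6371.0088 = 0.024816 rad (1.4218°).
With φ₁ = -16.331° = -0.285030 rad and θ = 273.68° = 4.776617 rad:
sin φ₂ = sin φ₁ cos δ + cos φ₁ sin δ cos θ = (-0.281186)(0.999692) + (0.959653)(0.024813)(0.064184) = -0.279571
φ₂ = asin(-0.279571) = -0.283347 rad = -16.235°.
For the longitude increment, Δλ = atan2( sin θ sin δ cos φ₁, cos δ − sin φ₁ sin φ₂ ) = atan2(-0.023763, 0.921081) = -1.478°.
λ₂ = λ₁ + Δλ = -133.409°.
The forward bearing on arrival equals the back-azimuth from the destination plus 180°.
Back-azimuth from P₂ (-16.23°, -133.41°) to P₁ (-16.33°, -131.93°), with Δλ' = λ₁ − λ₂ = 1.48°: atan2( sin Δλ' cos φ₁ , cos φ₂ sin φ₁ − sin φ₂ cos φ₁ cos Δλ' ) = 94.09°.
Final bearing = (94.09° + 180°) mod 360° = 274.09°.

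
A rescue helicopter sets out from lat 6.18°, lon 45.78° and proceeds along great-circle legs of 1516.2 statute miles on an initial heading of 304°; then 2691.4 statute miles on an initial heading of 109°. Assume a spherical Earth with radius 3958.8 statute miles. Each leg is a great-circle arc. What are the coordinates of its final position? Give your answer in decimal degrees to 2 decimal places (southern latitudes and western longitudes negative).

latitude 2.55°, longitude 63.29°

Apply the spherical direct solution leg by leg, carrying full precision between legs.
Leg 1: from (6.18°, 45.78°), δ = 1516.2/3958.8 = 0.382995 rad, θ = 304° → φ = 17.92°, λ = 26.78°.
Leg 2: from (17.92°, 26.78°), δ = 2691.4/3958.8 = 0.679852 rad, θ = 109° → φ = 2.55°, λ = 63.29°.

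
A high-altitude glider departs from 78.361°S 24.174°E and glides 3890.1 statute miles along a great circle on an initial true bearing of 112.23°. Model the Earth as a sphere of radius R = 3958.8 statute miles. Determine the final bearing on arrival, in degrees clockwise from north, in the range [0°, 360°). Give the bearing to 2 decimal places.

The arc subtends δ = 3890.1/3958.8 = 0.982646 rad at the centre.
With φ₁ = -78.361° = -1.367657 rad and θ = 112.23° = 1.958783 rad:
sin φ₂ = sin φ₁ cos δ + cos φ₁ sin δ cos θ = (-0.979438)(0.554823) + (0.201745)(0.831968)(-0.378326) = -0.606915
φ₂ = asin(-0.606915) = -0.652173 rad = -37.367°.
Δλ = atan2( sin θ sin δ cos φ₁ , cos δ − sin φ₁ sin φ₂ ) = atan2(0.155370, -0.039613) = 1.820435 rad = 104.303°.
Hence λ₂ = 24.174° + 104.303° = 128.477°.
The forward bearing on arrival equals the back-azimuth from the destination plus 180°.
Back-azimuth from P₂ (-37.37°, 128.48°) to P₁ (-78.36°, 24.17°), with Δλ' = λ₁ − λ₂ = -104.30°: atan2( sin Δλ' cos φ₁ , cos φ₂ sin φ₁ − sin φ₂ cos φ₁ cos Δλ' ) = 193.59°.
Final bearing = (193.59° + 180°) mod 360° = 13.59°.

final bearing 13.59°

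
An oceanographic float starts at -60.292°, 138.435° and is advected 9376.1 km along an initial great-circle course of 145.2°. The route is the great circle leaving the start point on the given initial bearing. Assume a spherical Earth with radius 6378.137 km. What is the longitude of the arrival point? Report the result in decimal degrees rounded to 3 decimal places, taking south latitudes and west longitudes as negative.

longitude -82.282°

The arc subtends δ = 9376.1/6378.137 = 1.470037 rad at the centre.
Start latitude φ₁ = -1.052294 rad; initial bearing θ = 2.534218 rad.
Destination latitude: φ₂ = arcsin( sin φ₁ cos δ + cos φ₁ sin δ cos θ ) = arcsin(-0.492248) = -29.488°.
Δλ = atan2( sin θ sin δ cos φ₁ , cos δ − sin φ₁ sin φ₂ ) = atan2(0.281400, -0.326960) = 2.430945 rad = 139.283°.
λ₂ = 138.435° + 139.283° = 277.718°, normalized to (−180°, 180°] → -82.282°.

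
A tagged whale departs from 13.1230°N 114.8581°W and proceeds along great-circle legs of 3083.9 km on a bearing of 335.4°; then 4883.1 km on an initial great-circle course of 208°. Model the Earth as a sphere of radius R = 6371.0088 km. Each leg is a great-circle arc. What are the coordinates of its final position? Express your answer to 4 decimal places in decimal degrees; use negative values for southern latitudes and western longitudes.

Apply the spherical direct solution leg by leg, carrying full precision between legs.
Leg 1: from (13.1230°, -114.8581°), δ = 3083.9/6371.0088 = 0.484052 rad, θ = 335.4° → φ = 37.8096°, λ = -129.0520°.
Leg 2: from (37.8096°, -129.0520°), δ = 4883.1/6371.0088 = 0.766456 rad, θ = 208° → φ = -2.4193°, λ = -148.0727°.

latitude -2.4193°, longitude -148.0727°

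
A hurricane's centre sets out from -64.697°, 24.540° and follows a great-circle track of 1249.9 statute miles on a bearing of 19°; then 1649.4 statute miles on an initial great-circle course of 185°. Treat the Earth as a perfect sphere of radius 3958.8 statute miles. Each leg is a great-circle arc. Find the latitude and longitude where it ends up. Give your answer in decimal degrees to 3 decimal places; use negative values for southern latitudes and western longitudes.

latitude -70.901°, longitude 26.910°

Apply the spherical direct solution leg by leg, carrying full precision between legs.
Leg 1: from (-64.697°, 24.540°), δ = 1249.9/3958.8 = 0.315727 rad, θ = 19° → φ = -47.214°, λ = 33.099°.
Leg 2: from (-47.214°, 33.099°), δ = 1649.4/3958.8 = 0.416641 rad, θ = 185° → φ = -70.901°, λ = 26.910°.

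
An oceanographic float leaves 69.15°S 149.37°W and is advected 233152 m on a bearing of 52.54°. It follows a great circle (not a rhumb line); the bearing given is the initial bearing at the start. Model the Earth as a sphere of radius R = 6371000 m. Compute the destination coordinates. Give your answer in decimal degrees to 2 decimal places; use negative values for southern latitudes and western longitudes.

latitude -67.81°, longitude -144.96°

Central angle δ = d/R = 0.036596 rad.
With φ₁ = -69.15° = -1.206895 rad and θ = 52.54° = 0.916996 rad:
sin φ₂ = sin φ₁ cos δ + cos φ₁ sin δ cos θ = (-0.934515)(0.999330) + (0.355923)(0.036588)(0.608207) = -0.925969
φ₂ = asin(-0.925969) = -1.183595 rad = -67.81°.
Then Δλ = atan2(0.010337, 0.133998) = 0.076990 rad, from sin θ sin δ cos φ₁ over cos δ − sin φ₁ sin φ₂.
λ₂ = -149.37° + 4.41° = -144.96°.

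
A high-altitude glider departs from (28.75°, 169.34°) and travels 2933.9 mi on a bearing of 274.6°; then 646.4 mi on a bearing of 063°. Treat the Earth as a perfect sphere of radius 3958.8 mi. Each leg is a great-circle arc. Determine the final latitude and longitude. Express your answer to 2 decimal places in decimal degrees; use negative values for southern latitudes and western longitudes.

latitude 27.68°, longitude 131.44°

Apply the spherical direct solution leg by leg, carrying full precision between legs.
Leg 1: from (28.75°, 169.34°), δ = 2933.9/3958.8 = 0.741108 rad, θ = 274.6° → φ = 23.72°, λ = 122.03°.
Leg 2: from (23.72°, 122.03°), δ = 646.4/3958.8 = 0.163282 rad, θ = 63° → φ = 27.68°, λ = 131.44°.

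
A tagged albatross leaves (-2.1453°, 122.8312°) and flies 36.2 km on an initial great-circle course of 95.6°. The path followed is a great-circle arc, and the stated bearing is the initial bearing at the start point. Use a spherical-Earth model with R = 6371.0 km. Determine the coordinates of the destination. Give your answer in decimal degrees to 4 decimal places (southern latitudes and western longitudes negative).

δ = 36.2/6371 = 0.005682 rad (0.3256°).
With φ₁ = -2.1453° = -0.037443 rad and θ = 95.6° = 1.668535 rad:
sin φ₂ = sin φ₁ cos δ + cos φ₁ sin δ cos θ = (-0.037434)(0.999984) + (0.999299)(0.005682)(-0.097583) = -0.037987
φ₂ = asin(-0.037987) = -0.037996 rad = -2.1770°.
Then Δλ = atan2(0.005651, 0.998562) = 0.005659 rad, from sin θ sin δ cos φ₁ over cos δ − sin φ₁ sin φ₂.
Hence λ₂ = 122.8312° + 0.3242° = 123.1554°.

latitude -2.1770°, longitude 123.1554°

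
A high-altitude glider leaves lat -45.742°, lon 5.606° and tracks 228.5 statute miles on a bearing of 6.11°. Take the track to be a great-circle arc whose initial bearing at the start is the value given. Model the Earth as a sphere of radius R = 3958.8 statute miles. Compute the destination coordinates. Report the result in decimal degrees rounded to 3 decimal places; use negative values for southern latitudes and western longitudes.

latitude -42.453°, longitude 6.083°

Central angle δ = d/R = 0.057720 rad.
Converting: φ₁ = -0.798349 rad, θ = 0.106640 rad.
Applying the spherical law of cosines for sides, sin φ₂ = sin φ₁ cos δ + cos φ₁ sin δ cos θ = -0.674981, so φ₂ = -42.453°.
Δλ = atan2( sin θ sin δ cos φ₁ , cos δ − sin φ₁ sin φ₂ ) = atan2(0.004285, 0.514910) = 0.008322 rad = 0.477°.
λ₂ = λ₁ + Δλ = 6.083°.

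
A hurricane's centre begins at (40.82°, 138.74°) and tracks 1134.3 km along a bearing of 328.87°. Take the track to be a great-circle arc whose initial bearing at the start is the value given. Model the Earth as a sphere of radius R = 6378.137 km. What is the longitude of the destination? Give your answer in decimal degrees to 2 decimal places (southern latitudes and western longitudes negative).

Central angle δ = d/R = 0.177842 rad.
Start latitude φ₁ = 0.712443 rad; initial bearing θ = 5.739864 rad.
Destination latitude: φ₂ = arcsin( sin φ₁ cos δ + cos φ₁ sin δ cos θ ) = arcsin(0.757973) = 49.29°.
Δλ = atan2( sin θ sin δ cos φ₁ , cos δ − sin φ₁ sin φ₂ ) = atan2(-0.069212, 0.488753) = -0.140674 rad = -8.06°.
Hence λ₂ = 138.74° + -8.06° = 130.68°.

longitude 130.68°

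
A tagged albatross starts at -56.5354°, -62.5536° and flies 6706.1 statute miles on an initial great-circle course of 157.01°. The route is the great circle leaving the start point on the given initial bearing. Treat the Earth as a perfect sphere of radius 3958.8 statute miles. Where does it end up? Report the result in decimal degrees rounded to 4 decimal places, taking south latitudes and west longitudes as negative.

The arc subtends δ = 6706.1/3958.8 = 1.693973 rad at the centre.
Converting: φ₁ = -0.986729 rad, θ = 2.740341 rad.
Applying the spherical law of cosines for sides, sin φ₂ = sin φ₁ cos δ + cos φ₁ sin δ cos θ = -0.401280, so φ₂ = -23.6582°.
For the longitude increment, Δλ = atan2( sin θ sin δ cos φ₁, cos δ − sin φ₁ sin φ₂ ) = atan2(0.213737, -0.457624) = 154.9647°.
Hence λ₂ = -62.5536° + 154.9647° = 92.4111°.

latitude -23.6582°, longitude 92.4111°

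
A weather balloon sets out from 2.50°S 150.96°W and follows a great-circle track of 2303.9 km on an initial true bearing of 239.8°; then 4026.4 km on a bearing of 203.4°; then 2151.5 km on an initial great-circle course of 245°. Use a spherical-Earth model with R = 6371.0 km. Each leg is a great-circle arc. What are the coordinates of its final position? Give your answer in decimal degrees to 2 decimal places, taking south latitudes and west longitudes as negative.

latitude -49.89°, longitude 143.67°

Apply the spherical direct solution leg by leg, carrying full precision between legs.
Leg 1: from (-2.50°, -150.96°), δ = 2303.9/6371 = 0.361623 rad, θ = 239.8° → φ = -12.63°, λ = -169.22°.
Leg 2: from (-12.63°, -169.22°), δ = 4026.4/6371 = 0.631989 rad, θ = 203.4° → φ = -44.86°, λ = 171.45°.
Leg 3: from (-44.86°, 171.45°), δ = 2151.5/6371 = 0.337702 rad, θ = 245° → φ = -49.89°, λ = 143.67°.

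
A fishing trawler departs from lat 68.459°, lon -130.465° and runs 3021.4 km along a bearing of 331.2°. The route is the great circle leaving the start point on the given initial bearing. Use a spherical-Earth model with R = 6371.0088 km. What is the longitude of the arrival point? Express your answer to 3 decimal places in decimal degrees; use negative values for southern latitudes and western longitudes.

longitude 127.830°

Angular distance δ = d/R = 3021.4 / 6371.0088 = 0.474242 rad.
With φ₁ = 68.459° = 1.194835 rad and θ = 331.2° = 5.780530 rad:
Destination latitude: φ₂ = arcsin( sin φ₁ cos δ + cos φ₁ sin δ cos θ ) = arcsin(0.974434) = 77.016°.
Δλ = atan2( sin θ sin δ cos φ₁ , cos δ − sin φ₁ sin φ₂ ) = atan2(-0.080777, -0.016736) = -1.775095 rad = -101.705°.
λ₂ = -130.465° + -101.705° = -232.170°, normalized to (−180°, 180°] → 127.830°.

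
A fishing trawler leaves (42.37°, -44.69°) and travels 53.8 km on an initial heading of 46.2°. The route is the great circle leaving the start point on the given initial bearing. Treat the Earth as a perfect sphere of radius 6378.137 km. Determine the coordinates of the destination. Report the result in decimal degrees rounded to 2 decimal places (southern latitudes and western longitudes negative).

latitude 42.70°, longitude -44.22°

Angular distance δ = d/R = 53.8 / 6378.137 = 0.008435 rad.
Converting: φ₁ = 0.739496 rad, θ = 0.806342 rad.
sin φ₂ = sin φ₁ cos δ + cos φ₁ sin δ cos θ = (0.673916)(0.999964) + (0.738808)(0.008435)(0.692143) = 0.678205
φ₂ = asin(0.678205) = 0.745317 rad = 42.70°.
Then Δλ = atan2(0.004498, 0.542911) = 0.008285 rad, from sin θ sin δ cos φ₁ over cos δ − sin φ₁ sin φ₂.
λ₂ = -44.69° + 0.47° = -44.22°.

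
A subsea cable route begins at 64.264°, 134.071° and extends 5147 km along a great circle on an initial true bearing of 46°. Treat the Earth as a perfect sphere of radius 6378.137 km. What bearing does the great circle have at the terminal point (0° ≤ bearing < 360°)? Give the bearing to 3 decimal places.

final bearing 144.747°

Central angle δ = d/R = 0.806975 rad.
With φ₁ = 64.264° = 1.121618 rad and θ = 46° = 0.802851 rad:
Destination latitude: φ₂ = arcsin( sin φ₁ cos δ + cos φ₁ sin δ cos θ ) = arcsin(0.840916) = 57.237°.
Then Δλ = atan2(0.225583, -0.065815) = 1.854673 rad, from sin θ sin δ cos φ₁ over cos δ − sin φ₁ sin φ₂.
λ₂ = 134.071° + 106.265° = 240.336°, normalized to (−180°, 180°] → -119.664°.
The forward bearing on arrival equals the back-azimuth from the destination plus 180°.
Back-azimuth from P₂ (57.237°, -119.664°) to P₁ (64.264°, 134.071°), with Δλ' = λ₁ − λ₂ = 253.735°: atan2( sin Δλ' cos φ₁ , cos φ₂ sin φ₁ − sin φ₂ cos φ₁ cos Δλ' ) = 324.747°.
Final bearing = (324.747° + 180°) mod 360° = 144.747°.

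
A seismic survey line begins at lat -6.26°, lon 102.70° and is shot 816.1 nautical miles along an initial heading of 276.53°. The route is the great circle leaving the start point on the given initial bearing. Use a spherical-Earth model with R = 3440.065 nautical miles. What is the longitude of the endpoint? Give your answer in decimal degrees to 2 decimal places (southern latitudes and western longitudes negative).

δ = 816.1/3440.065 = 0.237234 rad (13.5925°).
Converting: φ₁ = -0.109258 rad, θ = 4.826359 rad.
Applying the spherical law of cosines for sides, sin φ₂ = sin φ₁ cos δ + cos φ₁ sin δ cos θ = -0.079419, so φ₂ = -4.56°.
For the longitude increment, Δλ = atan2( sin θ sin δ cos φ₁, cos δ − sin φ₁ sin φ₂ ) = atan2(-0.232098, 0.963332) = -13.55°.
Hence λ₂ = 102.70° + -13.55° = 89.15°.

longitude 89.15°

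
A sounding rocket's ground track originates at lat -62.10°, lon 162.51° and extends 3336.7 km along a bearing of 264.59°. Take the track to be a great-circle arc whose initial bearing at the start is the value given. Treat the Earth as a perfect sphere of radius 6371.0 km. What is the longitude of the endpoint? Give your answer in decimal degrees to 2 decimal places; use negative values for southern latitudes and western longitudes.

Central angle δ = d/R = 0.523733 rad.
Start latitude φ₁ = -1.083849 rad; initial bearing θ = 4.617967 rad.
Applying the spherical law of cosines for sides, sin φ₂ = sin φ₁ cos δ + cos φ₁ sin δ cos θ = -0.787368, so φ₂ = -51.94°.
Δλ = atan2( sin θ sin δ cos φ₁ , cos δ − sin φ₁ sin φ₂ ) = atan2(-0.232977, 0.170110) = -0.940116 rad = -53.86°.
Hence λ₂ = 162.51° + -53.86° = 108.65°.

longitude 108.65°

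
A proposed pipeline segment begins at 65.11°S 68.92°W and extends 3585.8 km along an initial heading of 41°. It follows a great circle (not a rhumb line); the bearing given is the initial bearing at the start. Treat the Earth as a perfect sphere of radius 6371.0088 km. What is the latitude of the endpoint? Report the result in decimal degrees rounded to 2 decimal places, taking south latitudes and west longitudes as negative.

δ = 3585.8/6371.0088 = 0.562831 rad (32.2478°).
Converting: φ₁ = -1.136384 rad, θ = 0.715585 rad.
Destination latitude: φ₂ = arcsin( sin φ₁ cos δ + cos φ₁ sin δ cos θ ) = arcsin(-0.597706) = -36.71°.
For the longitude increment, Δλ = atan2( sin θ sin δ cos φ₁, cos δ − sin φ₁ sin φ₂ ) = atan2(0.147333, 0.303559) = 25.89°.
λ₂ = -68.92° + 25.89° = -43.03°.

latitude -36.71°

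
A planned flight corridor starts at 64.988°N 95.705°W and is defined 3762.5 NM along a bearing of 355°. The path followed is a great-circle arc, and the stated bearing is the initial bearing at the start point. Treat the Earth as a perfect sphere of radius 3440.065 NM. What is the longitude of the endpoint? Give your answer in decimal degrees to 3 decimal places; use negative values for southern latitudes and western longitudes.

longitude 91.554°

Central angle δ = d/R = 1.093729 rad.
Start latitude φ₁ = 1.134255 rad; initial bearing θ = 6.195919 rad.
Destination latitude: φ₂ = arcsin( sin φ₁ cos δ + cos φ₁ sin δ cos θ ) = arcsin(0.790284) = 52.212°.
For the longitude increment, Δλ = atan2( sin θ sin δ cos φ₁, cos δ − sin φ₁ sin φ₂ ) = atan2(-0.032736, -0.256995) = -172.741°.
λ₂ = -95.705° + -172.741° = -268.446°, normalized to (−180°, 180°] → 91.554°.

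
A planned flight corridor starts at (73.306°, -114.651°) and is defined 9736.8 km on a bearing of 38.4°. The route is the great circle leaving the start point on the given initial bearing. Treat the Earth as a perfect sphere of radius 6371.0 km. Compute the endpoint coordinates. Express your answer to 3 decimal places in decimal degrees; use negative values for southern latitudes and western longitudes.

δ = 9736.8/6371 = 1.528300 rad (87.5651°).
Start latitude φ₁ = 1.279431 rad; initial bearing θ = 0.670206 rad.
Applying the spherical law of cosines for sides, sin φ₂ = sin φ₁ cos δ + cos φ₁ sin δ cos θ = 0.265614, so φ₂ = 15.403°.
For the longitude increment, Δλ = atan2( sin θ sin δ cos φ₁, cos δ − sin φ₁ sin φ₂ ) = atan2(0.178270, -0.211935) = 139.931°.
λ₂ = λ₁ + Δλ = 25.280°.

latitude 15.403°, longitude 25.280°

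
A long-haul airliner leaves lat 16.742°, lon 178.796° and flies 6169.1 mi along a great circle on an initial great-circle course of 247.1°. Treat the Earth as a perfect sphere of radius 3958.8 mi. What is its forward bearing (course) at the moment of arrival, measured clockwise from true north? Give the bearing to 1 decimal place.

The arc subtends δ = 6169.1/3958.8 = 1.558326 rad at the centre.
With φ₁ = 16.742° = 0.292203 rad and θ = 247.1° = 4.312709 rad:
Destination latitude: φ₂ = arcsin( sin φ₁ cos δ + cos φ₁ sin δ cos θ ) = arcsin(-0.369008) = -21.654°.
For the longitude increment, Δλ = atan2( sin θ sin δ cos φ₁, cos δ − sin φ₁ sin φ₂ ) = atan2(-0.882069, 0.118768) = -82.331°.
Hence λ₂ = 178.796° + -82.331° = 96.465°.
The forward bearing on arrival equals the back-azimuth from the destination plus 180°.
Back-azimuth from P₂ (-21.7°, 96.5°) to P₁ (16.7°, 178.8°), with Δλ' = λ₁ − λ₂ = 82.3°: atan2( sin Δλ' cos φ₁ , cos φ₂ sin φ₁ − sin φ₂ cos φ₁ cos Δλ' ) = 71.6°.
Final bearing = (71.6° + 180°) mod 360° = 251.6°.

final bearing 251.6°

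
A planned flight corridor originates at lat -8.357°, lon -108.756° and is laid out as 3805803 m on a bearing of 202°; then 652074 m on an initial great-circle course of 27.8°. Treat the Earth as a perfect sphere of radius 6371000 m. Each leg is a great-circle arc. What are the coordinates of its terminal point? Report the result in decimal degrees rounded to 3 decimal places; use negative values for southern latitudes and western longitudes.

latitude -34.269°, longitude -121.298°

Apply the spherical direct solution leg by leg, carrying full precision between legs.
Leg 1: from (-8.357°, -108.756°), δ = 3805803/6371000 = 0.597364 rad, θ = 202° → φ = -39.505°, λ = -124.604°.
Leg 2: from (-39.505°, -124.604°), δ = 652074/6371000 = 0.102350 rad, θ = 27.8° → φ = -34.269°, λ = -121.298°.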